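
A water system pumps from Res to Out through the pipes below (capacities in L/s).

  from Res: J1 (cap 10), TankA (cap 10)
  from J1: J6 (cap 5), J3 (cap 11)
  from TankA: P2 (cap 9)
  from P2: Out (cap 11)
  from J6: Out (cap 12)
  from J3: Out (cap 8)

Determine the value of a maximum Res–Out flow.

Augment Res→J1→J6→Out: bottleneck 5, flow now 5.
Augment Res→J1→J3→Out: bottleneck 5, flow now 10.
Augment Res→TankA→P2→Out: bottleneck 9, flow now 19.
No augmenting path remains; maximum flow = 19.
In the residual graph, reachable from Res: {Res, TankA}.
Min-cut edges: Res→J1 (10), TankA→P2 (9); capacity 10 + 9 = 19.
This cut is saturated, so no flow can exceed 19.

19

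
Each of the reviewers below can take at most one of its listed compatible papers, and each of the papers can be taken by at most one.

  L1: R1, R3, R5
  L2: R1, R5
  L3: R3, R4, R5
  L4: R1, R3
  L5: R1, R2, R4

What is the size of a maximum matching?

5

Unit-capacity flow: source→left, listed edges, right→sink; max matching = max flow.
Augmenting path L1→R1 (+1); matched 1.
Augmenting path L2→R5 (+1); matched 2.
Augmenting path L3→R3 (+1); matched 3.
Augmenting path L5→R2 (+1); matched 4.
Augmenting path L4→R3→L3→R4 (+1); matched 5.
No augmenting path remains; maximum matching = 5.
König certificate: {L1, L2, L3, L4, L5} is a vertex cover of size 5 (every listed pair touches it), so no matching can be larger.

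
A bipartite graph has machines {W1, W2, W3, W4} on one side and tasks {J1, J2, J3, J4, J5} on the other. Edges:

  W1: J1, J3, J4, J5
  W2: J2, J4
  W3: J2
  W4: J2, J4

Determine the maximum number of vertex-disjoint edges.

3

Unit-capacity flow: source→left, listed edges, right→sink; max matching = max flow.
Augmenting path W1→J1 (+1); matched 1.
Augmenting path W2→J2 (+1); matched 2.
Augmenting path W4→J4 (+1); matched 3.
No augmenting path remains; maximum matching = 3.
König certificate: {W1, J2, J4} is a vertex cover of size 3 (every listed pair touches it), so no matching can be larger.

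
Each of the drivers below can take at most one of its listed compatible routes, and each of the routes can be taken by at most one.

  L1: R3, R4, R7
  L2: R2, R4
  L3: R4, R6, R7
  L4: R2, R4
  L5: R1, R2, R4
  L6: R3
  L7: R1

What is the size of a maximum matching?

Unit-capacity flow: source→left, listed edges, right→sink; max matching = max flow.
Augmenting path L1→R3 (+1); matched 1.
Augmenting path L2→R2 (+1); matched 2.
Augmenting path L3→R4 (+1); matched 3.
Augmenting path L5→R1 (+1); matched 4.
Augmenting path L4→R4→L3→R6 (+1); matched 5.
Augmenting path L6→R3→L1→R7 (+1); matched 6.
No augmenting path remains; maximum matching = 6.
König certificate: {L1, L3, L6, R1, R2, R4} is a vertex cover of size 6 (every listed pair touches it), so no matching can be larger.

6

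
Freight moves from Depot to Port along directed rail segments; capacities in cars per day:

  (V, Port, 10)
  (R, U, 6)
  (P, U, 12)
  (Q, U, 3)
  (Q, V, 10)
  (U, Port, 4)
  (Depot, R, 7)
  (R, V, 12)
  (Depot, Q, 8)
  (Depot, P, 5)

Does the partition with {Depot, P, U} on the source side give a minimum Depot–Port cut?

Given cut capacity: 8 + 7 + 4 = 19.
Augment Depot→P→U→Port: bottleneck 4, flow now 4.
Augment Depot→Q→V→Port: bottleneck 8, flow now 12.
Augment Depot→R→V→Port: bottleneck 2, flow now 14.
No augmenting path remains; maximum flow = 14.
In the residual graph, reachable from Depot: {Depot, P, Q, R, U, V}.
Min-cut edges: U→Port (4), V→Port (10); capacity 4 + 10 = 14.
Cut capacity 19 exceeds the max flow 14, so it is not minimum.

No — its capacity is 19, but the minimum cut has capacity 14.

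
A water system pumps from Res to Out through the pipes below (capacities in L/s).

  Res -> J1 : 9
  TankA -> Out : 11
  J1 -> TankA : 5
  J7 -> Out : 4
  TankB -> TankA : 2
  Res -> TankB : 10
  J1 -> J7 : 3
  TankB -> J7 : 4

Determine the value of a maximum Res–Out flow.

11

Augment Res→TankB→TankA→Out: bottleneck 2, flow now 2.
Augment Res→TankB→J7→Out: bottleneck 4, flow now 6.
Augment Res→J1→TankA→Out: bottleneck 5, flow now 11.
No augmenting path remains; maximum flow = 11.
In the residual graph, reachable from Res: {Res, TankB, J1, J7}.
Min-cut edges: TankB→TankA (2), J1→TankA (5), J7→Out (4); capacity 2 + 5 + 4 = 11.
This cut is saturated, so no flow can exceed 11.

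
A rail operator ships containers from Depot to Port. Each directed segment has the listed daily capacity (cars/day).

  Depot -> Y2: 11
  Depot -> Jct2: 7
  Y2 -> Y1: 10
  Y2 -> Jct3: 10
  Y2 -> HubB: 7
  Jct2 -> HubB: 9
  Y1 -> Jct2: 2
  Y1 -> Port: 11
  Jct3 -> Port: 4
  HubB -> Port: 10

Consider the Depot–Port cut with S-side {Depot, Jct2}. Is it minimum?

No — its capacity is 20, but the minimum cut has capacity 18.

Given cut capacity: 11 + 9 = 20.
Augment Depot→Y2→Y1→Port: bottleneck 10, flow now 10.
Augment Depot→Y2→Jct3→Port: bottleneck 1, flow now 11.
Augment Depot→Jct2→HubB→Port: bottleneck 7, flow now 18.
No augmenting path remains; maximum flow = 18.
In the residual graph, reachable from Depot: {Depot}.
Min-cut edges: Depot→Y2 (11), Depot→Jct2 (7); capacity 11 + 7 = 18.
Cut capacity 20 exceeds the max flow 18, so it is not minimum.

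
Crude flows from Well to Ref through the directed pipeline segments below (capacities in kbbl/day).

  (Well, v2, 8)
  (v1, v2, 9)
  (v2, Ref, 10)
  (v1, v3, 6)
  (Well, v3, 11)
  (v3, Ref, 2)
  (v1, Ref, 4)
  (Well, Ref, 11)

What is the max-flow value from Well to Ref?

Augment Well→Ref: bottleneck 11, flow now 11.
Augment Well→v2→Ref: bottleneck 8, flow now 19.
Augment Well→v3→Ref: bottleneck 2, flow now 21.
No augmenting path remains; maximum flow = 21.
In the residual graph, reachable from Well: {Well, v3}.
Min-cut edges: Well→v2 (8), Well→Ref (11), v3→Ref (2); capacity 8 + 11 + 2 = 21.
This cut is saturated, so no flow can exceed 21.

21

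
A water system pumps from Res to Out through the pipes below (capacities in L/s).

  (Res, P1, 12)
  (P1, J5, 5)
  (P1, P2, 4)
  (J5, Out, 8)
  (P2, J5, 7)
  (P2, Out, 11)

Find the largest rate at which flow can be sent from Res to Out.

9

Augment Res→P1→J5→Out: bottleneck 5, flow now 5.
Augment Res→P1→P2→Out: bottleneck 4, flow now 9.
No augmenting path remains; maximum flow = 9.
In the residual graph, reachable from Res: {Res, P1}.
Min-cut edges: P1→J5 (5), P1→P2 (4); capacity 5 + 4 = 9.
This cut is saturated, so no flow can exceed 9.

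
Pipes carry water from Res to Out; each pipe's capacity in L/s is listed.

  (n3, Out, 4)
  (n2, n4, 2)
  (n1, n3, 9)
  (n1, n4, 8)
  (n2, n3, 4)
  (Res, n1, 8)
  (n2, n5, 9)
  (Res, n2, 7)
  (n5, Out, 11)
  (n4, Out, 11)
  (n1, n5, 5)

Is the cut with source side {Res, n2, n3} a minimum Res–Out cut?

No — its capacity is 23, but the minimum cut has capacity 15.

Given cut capacity: 8 + 2 + 9 + 4 = 23.
Augment Res→n1→n3→Out: bottleneck 4, flow now 4.
Augment Res→n1→n4→Out: bottleneck 4, flow now 8.
Augment Res→n2→n4→Out: bottleneck 2, flow now 10.
Augment Res→n2→n5→Out: bottleneck 5, flow now 15.
No augmenting path remains; maximum flow = 15.
In the residual graph, reachable from Res: {Res}.
Min-cut edges: Res→n1 (8), Res→n2 (7); capacity 8 + 7 = 15.
Cut capacity 23 exceeds the max flow 15, so it is not minimum.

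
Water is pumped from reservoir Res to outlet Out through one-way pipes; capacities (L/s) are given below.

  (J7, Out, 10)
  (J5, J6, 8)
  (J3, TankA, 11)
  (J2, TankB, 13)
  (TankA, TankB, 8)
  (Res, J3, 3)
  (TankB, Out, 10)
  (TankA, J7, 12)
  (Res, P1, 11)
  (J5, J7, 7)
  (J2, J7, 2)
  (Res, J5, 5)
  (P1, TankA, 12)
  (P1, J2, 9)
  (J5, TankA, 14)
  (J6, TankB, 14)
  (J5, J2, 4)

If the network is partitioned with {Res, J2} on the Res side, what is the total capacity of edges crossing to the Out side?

Edges leaving {Res, J2}: Res→P1 (11), Res→J5 (5), Res→J3 (3), J2→TankB (13), J2→J7 (2).
Cut capacity = 11 + 5 + 3 + 13 + 2 = 34.

34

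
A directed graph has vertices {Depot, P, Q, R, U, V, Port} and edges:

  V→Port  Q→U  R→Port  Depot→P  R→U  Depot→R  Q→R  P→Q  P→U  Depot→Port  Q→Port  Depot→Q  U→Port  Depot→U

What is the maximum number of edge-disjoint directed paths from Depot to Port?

4

Assign every edge capacity 1; by Menger, the answer equals the max flow.
Path Depot→Port (+1); total 1.
Path Depot→Q→Port (+1); total 2.
Path Depot→R→Port (+1); total 3.
Path Depot→U→Port (+1); total 4.
No residual Depot→Port path; max flow = 4.
Certifying cut of size 4: {Depot→Port, Q→Port, R→Port, U→Port}.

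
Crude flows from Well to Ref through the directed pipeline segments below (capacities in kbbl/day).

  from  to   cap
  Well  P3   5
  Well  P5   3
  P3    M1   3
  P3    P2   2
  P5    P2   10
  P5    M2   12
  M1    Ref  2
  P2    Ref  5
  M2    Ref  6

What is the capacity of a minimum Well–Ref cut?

7

Augment Well→P3→M1→Ref: bottleneck 2, flow now 2.
Augment Well→P3→P2→Ref: bottleneck 2, flow now 4.
Augment Well→P5→P2→Ref: bottleneck 3, flow now 7.
No augmenting path remains; maximum flow = 7.
By max-flow min-cut, the minimum cut capacity equals the max flow.
In the residual graph, reachable from Well: {Well, P3, M1}.
Min-cut edges: Well→P5 (3), P3→P2 (2), M1→Ref (2); capacity 3 + 2 + 2 = 7.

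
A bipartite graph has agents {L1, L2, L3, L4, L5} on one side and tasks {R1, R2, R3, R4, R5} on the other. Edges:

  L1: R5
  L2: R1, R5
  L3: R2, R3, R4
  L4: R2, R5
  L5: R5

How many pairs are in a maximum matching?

Unit-capacity flow: source→left, listed edges, right→sink; max matching = max flow.
Augmenting path L1→R5 (+1); matched 1.
Augmenting path L2→R1 (+1); matched 2.
Augmenting path L3→R2 (+1); matched 3.
Augmenting path L4→R2→L3→R3 (+1); matched 4.
No augmenting path remains; maximum matching = 4.
König certificate: {L2, L3, L4, R5} is a vertex cover of size 4 (every listed pair touches it), so no matching can be larger.

4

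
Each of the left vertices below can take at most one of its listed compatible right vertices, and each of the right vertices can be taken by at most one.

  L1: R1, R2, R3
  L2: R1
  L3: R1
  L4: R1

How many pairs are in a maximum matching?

2

Unit-capacity flow: source→left, listed edges, right→sink; max matching = max flow.
Augmenting path L1→R1 (+1); matched 1.
Augmenting path L2→R1→L1→R2 (+1); matched 2.
No augmenting path remains; maximum matching = 2.
König certificate: {L1, R1} is a vertex cover of size 2 (every listed pair touches it), so no matching can be larger.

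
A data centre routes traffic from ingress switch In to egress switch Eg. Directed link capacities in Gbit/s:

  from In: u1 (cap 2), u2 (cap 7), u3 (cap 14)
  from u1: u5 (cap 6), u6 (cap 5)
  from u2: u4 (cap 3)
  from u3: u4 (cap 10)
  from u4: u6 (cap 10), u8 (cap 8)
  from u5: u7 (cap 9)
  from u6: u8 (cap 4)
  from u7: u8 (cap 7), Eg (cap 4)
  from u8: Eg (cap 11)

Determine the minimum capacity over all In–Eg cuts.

Augment In→u1→u5→u7→Eg: bottleneck 2, flow now 2.
Augment In→u2→u4→u8→Eg: bottleneck 3, flow now 5.
Augment In→u3→u4→u8→Eg: bottleneck 5, flow now 10.
Augment In→u3→u4→u6→u8→Eg: bottleneck 3, flow now 13.
No augmenting path remains; maximum flow = 13.
By max-flow min-cut, the minimum cut capacity equals the max flow.
In the residual graph, reachable from In: {In, u2, u3, u4, u6, u8}.
Min-cut edges: In→u1 (2), u8→Eg (11); capacity 2 + 11 = 13.

13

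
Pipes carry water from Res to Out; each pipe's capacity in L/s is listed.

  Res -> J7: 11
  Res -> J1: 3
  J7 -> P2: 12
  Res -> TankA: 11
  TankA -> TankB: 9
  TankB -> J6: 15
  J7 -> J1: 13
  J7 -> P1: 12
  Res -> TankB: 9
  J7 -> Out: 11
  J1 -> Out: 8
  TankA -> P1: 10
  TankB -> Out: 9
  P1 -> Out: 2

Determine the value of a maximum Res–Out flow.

25

Augment Res→J7→Out: bottleneck 11, flow now 11.
Augment Res→TankB→Out: bottleneck 9, flow now 20.
Augment Res→J1→Out: bottleneck 3, flow now 23.
Augment Res→TankA→P1→Out: bottleneck 2, flow now 25.
No augmenting path remains; maximum flow = 25.
In the residual graph, reachable from Res: {Res, TankA, TankB, P1, J6}.
Min-cut edges: Res→J7 (11), Res→J1 (3), TankB→Out (9), P1→Out (2); capacity 11 + 3 + 9 + 2 = 25.
This cut is saturated, so no flow can exceed 25.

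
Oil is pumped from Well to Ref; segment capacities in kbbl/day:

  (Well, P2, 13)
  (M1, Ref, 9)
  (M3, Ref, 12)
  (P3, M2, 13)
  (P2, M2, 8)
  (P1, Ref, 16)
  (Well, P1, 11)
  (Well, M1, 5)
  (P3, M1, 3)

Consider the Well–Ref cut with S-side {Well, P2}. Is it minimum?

Given cut capacity: 11 + 5 + 8 = 24.
Augment Well→P1→Ref: bottleneck 11, flow now 11.
Augment Well→M1→Ref: bottleneck 5, flow now 16.
No augmenting path remains; maximum flow = 16.
In the residual graph, reachable from Well: {Well, P2, M2}.
Min-cut edges: Well→P1 (11), Well→M1 (5); capacity 11 + 5 = 16.
Cut capacity 24 exceeds the max flow 16, so it is not minimum.

No — its capacity is 24, but the minimum cut has capacity 16.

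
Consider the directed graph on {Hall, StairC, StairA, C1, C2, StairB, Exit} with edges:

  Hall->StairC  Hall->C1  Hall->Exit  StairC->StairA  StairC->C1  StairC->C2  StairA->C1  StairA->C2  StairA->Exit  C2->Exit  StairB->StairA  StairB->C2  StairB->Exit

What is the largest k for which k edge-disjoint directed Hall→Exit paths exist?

Assign every edge capacity 1; by Menger, the answer equals the max flow.
Path Hall→Exit (+1); total 1.
Path Hall→StairC→StairA→Exit (+1); total 2.
No residual Hall→Exit path; max flow = 2.
Certifying cut of size 2: {Hall→Exit, Hall→StairC}.

2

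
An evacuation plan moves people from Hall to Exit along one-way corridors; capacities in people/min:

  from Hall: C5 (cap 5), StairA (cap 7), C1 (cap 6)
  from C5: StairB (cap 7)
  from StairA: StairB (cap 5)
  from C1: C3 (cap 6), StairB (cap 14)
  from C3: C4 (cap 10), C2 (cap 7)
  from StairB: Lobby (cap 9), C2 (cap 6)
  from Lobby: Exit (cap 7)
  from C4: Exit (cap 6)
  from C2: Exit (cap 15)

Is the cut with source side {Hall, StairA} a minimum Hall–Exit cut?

Yes — it is a minimum cut (capacity 16).

Given cut capacity: 5 + 6 + 5 = 16.
Augment Hall→C5→StairB→Lobby→Exit: bottleneck 5, flow now 5.
Augment Hall→StairA→StairB→Lobby→Exit: bottleneck 2, flow now 7.
Augment Hall→StairA→StairB→C2→Exit: bottleneck 3, flow now 10.
Augment Hall→C1→C3→C4→Exit: bottleneck 6, flow now 16.
No augmenting path remains; maximum flow = 16.
Cut capacity 16 equals the max flow, so it is a minimum cut.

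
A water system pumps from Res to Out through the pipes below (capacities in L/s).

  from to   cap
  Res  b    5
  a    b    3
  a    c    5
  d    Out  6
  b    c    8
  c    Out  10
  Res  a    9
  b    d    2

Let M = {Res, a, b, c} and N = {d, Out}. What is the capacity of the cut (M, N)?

12

Edges leaving {Res, a, b, c}: b→d (2), c→Out (10).
Cut capacity = 2 + 10 = 12.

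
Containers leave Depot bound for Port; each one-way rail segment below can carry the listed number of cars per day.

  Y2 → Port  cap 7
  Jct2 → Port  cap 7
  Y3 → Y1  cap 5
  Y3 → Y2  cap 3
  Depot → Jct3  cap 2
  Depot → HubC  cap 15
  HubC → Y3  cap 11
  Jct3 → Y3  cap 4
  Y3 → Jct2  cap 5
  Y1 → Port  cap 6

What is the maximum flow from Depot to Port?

13

Augment Depot→HubC→Y3→Jct2→Port: bottleneck 5, flow now 5.
Augment Depot→HubC→Y3→Y2→Port: bottleneck 3, flow now 8.
Augment Depot→HubC→Y3→Y1→Port: bottleneck 3, flow now 11.
Augment Depot→Jct3→Y3→Y1→Port: bottleneck 2, flow now 13.
No augmenting path remains; maximum flow = 13.
In the residual graph, reachable from Depot: {Depot, HubC}.
Min-cut edges: Depot→Jct3 (2), HubC→Y3 (11); capacity 2 + 11 = 13.
This cut is saturated, so no flow can exceed 13.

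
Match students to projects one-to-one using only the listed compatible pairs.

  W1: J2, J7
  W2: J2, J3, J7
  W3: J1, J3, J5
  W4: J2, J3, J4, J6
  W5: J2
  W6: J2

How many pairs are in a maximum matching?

Unit-capacity flow: source→left, listed edges, right→sink; max matching = max flow.
Augmenting path W1→J2 (+1); matched 1.
Augmenting path W2→J3 (+1); matched 2.
Augmenting path W3→J1 (+1); matched 3.
Augmenting path W4→J4 (+1); matched 4.
Augmenting path W5→J2→W1→J7 (+1); matched 5.
No augmenting path remains; maximum matching = 5.
König certificate: {W1, W2, W3, W4, J2} is a vertex cover of size 5 (every listed pair touches it), so no matching can be larger.

5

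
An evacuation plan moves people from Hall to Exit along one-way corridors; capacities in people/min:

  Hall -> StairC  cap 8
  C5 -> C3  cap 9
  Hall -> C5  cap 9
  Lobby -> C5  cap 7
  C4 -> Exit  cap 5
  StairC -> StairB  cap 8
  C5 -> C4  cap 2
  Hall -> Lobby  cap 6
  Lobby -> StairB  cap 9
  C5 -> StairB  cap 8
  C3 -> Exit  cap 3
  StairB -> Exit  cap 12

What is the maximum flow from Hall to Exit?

17

Augment Hall→StairC→StairB→Exit: bottleneck 8, flow now 8.
Augment Hall→C5→C3→Exit: bottleneck 3, flow now 11.
Augment Hall→C5→C4→Exit: bottleneck 2, flow now 13.
Augment Hall→C5→StairB→Exit: bottleneck 4, flow now 17.
No augmenting path remains; maximum flow = 17.
In the residual graph, reachable from Hall: {Hall, StairC, C5, Lobby, C3, StairB}.
Min-cut edges: C5→C4 (2), C3→Exit (3), StairB→Exit (12); capacity 2 + 3 + 12 = 17.
This cut is saturated, so no flow can exceed 17.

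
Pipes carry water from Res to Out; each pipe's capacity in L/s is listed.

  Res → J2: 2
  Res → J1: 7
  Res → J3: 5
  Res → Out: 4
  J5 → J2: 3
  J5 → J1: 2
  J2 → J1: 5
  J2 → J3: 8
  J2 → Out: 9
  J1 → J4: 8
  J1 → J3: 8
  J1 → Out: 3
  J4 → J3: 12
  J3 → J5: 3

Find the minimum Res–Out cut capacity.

12

Augment Res→Out: bottleneck 4, flow now 4.
Augment Res→J2→Out: bottleneck 2, flow now 6.
Augment Res→J1→Out: bottleneck 3, flow now 9.
Augment Res→J3→J5→J2→Out: bottleneck 3, flow now 12.
No augmenting path remains; maximum flow = 12.
By max-flow min-cut, the minimum cut capacity equals the max flow.
In the residual graph, reachable from Res: {Res, J1, J4, J3}.
Min-cut edges: Res→J2 (2), Res→Out (4), J1→Out (3), J3→J5 (3); capacity 2 + 4 + 3 + 3 = 12.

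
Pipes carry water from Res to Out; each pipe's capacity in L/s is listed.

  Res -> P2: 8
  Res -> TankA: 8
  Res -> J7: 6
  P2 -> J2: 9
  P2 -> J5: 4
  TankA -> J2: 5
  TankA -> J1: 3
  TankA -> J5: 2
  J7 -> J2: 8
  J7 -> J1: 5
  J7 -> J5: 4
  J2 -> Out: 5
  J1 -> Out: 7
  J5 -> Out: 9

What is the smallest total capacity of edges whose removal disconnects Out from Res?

Augment Res→P2→J2→Out: bottleneck 5, flow now 5.
Augment Res→P2→J5→Out: bottleneck 3, flow now 8.
Augment Res→TankA→J1→Out: bottleneck 3, flow now 11.
Augment Res→TankA→J5→Out: bottleneck 2, flow now 13.
Augment Res→J7→J1→Out: bottleneck 4, flow now 17.
Augment Res→J7→J5→Out: bottleneck 2, flow now 19.
Augment Res→TankA→J2→P2→J5→Out: bottleneck 1, flow now 20. (uses reverse residual edge)
No augmenting path remains; maximum flow = 20.
By max-flow min-cut, the minimum cut capacity equals the max flow.
In the residual graph, reachable from Res: {Res, P2, TankA, J2}.
Min-cut edges: Res→J7 (6), P2→J5 (4), TankA→J1 (3), TankA→J5 (2), J2→Out (5); capacity 6 + 4 + 3 + 2 + 5 = 20.

20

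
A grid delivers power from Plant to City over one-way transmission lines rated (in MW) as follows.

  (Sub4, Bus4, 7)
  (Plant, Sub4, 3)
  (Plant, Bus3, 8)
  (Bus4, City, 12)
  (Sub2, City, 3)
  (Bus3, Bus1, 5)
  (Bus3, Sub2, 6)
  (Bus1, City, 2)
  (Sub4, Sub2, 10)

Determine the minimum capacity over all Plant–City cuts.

8

Augment Plant→Sub4→Bus4→City: bottleneck 3, flow now 3.
Augment Plant→Bus3→Bus1→City: bottleneck 2, flow now 5.
Augment Plant→Bus3→Sub2→City: bottleneck 3, flow now 8.
No augmenting path remains; maximum flow = 8.
By max-flow min-cut, the minimum cut capacity equals the max flow.
In the residual graph, reachable from Plant: {Plant, Bus3, Bus1, Sub2}.
Min-cut edges: Plant→Sub4 (3), Bus1→City (2), Sub2→City (3); capacity 3 + 2 + 3 = 8.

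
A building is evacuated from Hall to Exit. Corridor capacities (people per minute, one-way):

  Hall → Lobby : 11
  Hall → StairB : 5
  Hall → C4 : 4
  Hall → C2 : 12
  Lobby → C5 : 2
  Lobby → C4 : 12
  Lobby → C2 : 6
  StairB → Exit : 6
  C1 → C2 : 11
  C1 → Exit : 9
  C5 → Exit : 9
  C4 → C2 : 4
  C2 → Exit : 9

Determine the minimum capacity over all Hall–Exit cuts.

Augment Hall→StairB→Exit: bottleneck 5, flow now 5.
Augment Hall→C2→Exit: bottleneck 9, flow now 14.
Augment Hall→Lobby→C5→Exit: bottleneck 2, flow now 16.
No augmenting path remains; maximum flow = 16.
By max-flow min-cut, the minimum cut capacity equals the max flow.
In the residual graph, reachable from Hall: {Hall, Lobby, C4, C2}.
Min-cut edges: Hall→StairB (5), Lobby→C5 (2), C2→Exit (9); capacity 5 + 2 + 9 = 16.

16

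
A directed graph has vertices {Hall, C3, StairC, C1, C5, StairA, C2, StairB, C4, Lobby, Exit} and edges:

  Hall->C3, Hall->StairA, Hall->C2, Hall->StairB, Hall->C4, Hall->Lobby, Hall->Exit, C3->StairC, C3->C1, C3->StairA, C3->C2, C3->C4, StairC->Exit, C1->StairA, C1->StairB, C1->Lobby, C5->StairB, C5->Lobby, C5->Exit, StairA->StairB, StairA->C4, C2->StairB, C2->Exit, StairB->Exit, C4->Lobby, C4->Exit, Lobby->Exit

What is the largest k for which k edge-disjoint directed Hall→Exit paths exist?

Assign every edge capacity 1; by Menger, the answer equals the max flow.
Path Hall→Exit (+1); total 1.
Path Hall→C2→Exit (+1); total 2.
Path Hall→StairB→Exit (+1); total 3.
Path Hall→C4→Exit (+1); total 4.
Path Hall→Lobby→Exit (+1); total 5.
Path Hall→C3→StairC→Exit (+1); total 6.
No residual Hall→Exit path; max flow = 6.
Certifying cut of size 6: {C4→Exit, Hall→C2, Hall→C3, Hall→Exit, Lobby→Exit, StairB→Exit}.

6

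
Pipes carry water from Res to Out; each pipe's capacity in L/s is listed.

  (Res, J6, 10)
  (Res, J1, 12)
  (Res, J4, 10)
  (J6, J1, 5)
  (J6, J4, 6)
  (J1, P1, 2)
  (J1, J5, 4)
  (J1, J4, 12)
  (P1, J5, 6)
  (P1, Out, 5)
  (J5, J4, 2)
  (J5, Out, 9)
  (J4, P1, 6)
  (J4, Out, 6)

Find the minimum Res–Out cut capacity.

18

Augment Res→J4→Out: bottleneck 6, flow now 6.
Augment Res→J1→P1→Out: bottleneck 2, flow now 8.
Augment Res→J1→J5→Out: bottleneck 4, flow now 12.
Augment Res→J4→P1→Out: bottleneck 3, flow now 15.
Augment Res→J4→P1→J5→Out: bottleneck 1, flow now 16.
Augment Res→J6→J4→P1→J5→Out: bottleneck 2, flow now 18.
No augmenting path remains; maximum flow = 18.
By max-flow min-cut, the minimum cut capacity equals the max flow.
In the residual graph, reachable from Res: {Res, J6, J1, J4}.
Min-cut edges: J1→P1 (2), J1→J5 (4), J4→P1 (6), J4→Out (6); capacity 2 + 4 + 6 + 6 = 18.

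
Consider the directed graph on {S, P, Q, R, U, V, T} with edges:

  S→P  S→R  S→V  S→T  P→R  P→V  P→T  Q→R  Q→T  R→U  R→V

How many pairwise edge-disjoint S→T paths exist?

2

Assign every edge capacity 1; by Menger, the answer equals the max flow.
Path S→T (+1); total 1.
Path S→P→T (+1); total 2.
No residual S→T path; max flow = 2.
Certifying cut of size 2: {S→P, S→T}.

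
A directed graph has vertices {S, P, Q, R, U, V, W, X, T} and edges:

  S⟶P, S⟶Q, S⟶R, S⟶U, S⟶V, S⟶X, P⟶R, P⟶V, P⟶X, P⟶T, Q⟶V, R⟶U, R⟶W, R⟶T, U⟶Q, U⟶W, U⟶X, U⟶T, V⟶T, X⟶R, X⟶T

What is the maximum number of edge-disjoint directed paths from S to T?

Assign every edge capacity 1; by Menger, the answer equals the max flow.
Path S→P→T (+1); total 1.
Path S→R→T (+1); total 2.
Path S→U→T (+1); total 3.
Path S→V→T (+1); total 4.
Path S→X→T (+1); total 5.
No residual S→T path; max flow = 5.
Certifying cut of size 5: {S→P, S→R, S→U, S→X, V→T}.

5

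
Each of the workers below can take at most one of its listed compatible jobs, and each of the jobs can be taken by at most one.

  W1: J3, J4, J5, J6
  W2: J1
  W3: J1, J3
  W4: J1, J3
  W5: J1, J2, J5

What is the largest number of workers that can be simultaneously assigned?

Unit-capacity flow: source→left, listed edges, right→sink; max matching = max flow.
Augmenting path W1→J3 (+1); matched 1.
Augmenting path W2→J1 (+1); matched 2.
Augmenting path W5→J2 (+1); matched 3.
Augmenting path W3→J3→W1→J4 (+1); matched 4.
No augmenting path remains; maximum matching = 4.
König certificate: {W1, W5, J1, J3} is a vertex cover of size 4 (every listed pair touches it), so no matching can be larger.

4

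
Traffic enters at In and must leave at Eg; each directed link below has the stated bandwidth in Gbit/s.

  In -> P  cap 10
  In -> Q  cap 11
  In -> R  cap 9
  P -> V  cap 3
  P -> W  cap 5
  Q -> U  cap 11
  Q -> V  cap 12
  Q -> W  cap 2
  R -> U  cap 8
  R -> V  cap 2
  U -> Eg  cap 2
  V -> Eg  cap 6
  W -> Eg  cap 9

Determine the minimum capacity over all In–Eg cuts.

Augment In→P→V→Eg: bottleneck 3, flow now 3.
Augment In→P→W→Eg: bottleneck 5, flow now 8.
Augment In→Q→U→Eg: bottleneck 2, flow now 10.
Augment In→Q→V→Eg: bottleneck 3, flow now 13.
Augment In→Q→W→Eg: bottleneck 2, flow now 15.
No augmenting path remains; maximum flow = 15.
By max-flow min-cut, the minimum cut capacity equals the max flow.
In the residual graph, reachable from In: {In, P, Q, R, U, V}.
Min-cut edges: P→W (5), Q→W (2), U→Eg (2), V→Eg (6); capacity 5 + 2 + 2 + 6 = 15.

15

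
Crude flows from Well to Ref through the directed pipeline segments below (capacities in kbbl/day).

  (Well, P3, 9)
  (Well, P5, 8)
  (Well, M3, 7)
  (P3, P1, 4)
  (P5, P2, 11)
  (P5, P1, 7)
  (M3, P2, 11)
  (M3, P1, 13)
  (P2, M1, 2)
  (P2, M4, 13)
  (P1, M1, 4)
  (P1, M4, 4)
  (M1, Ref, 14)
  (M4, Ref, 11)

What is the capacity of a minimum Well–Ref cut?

Augment Well→P3→P1→M1→Ref: bottleneck 4, flow now 4.
Augment Well→P5→P2→M1→Ref: bottleneck 2, flow now 6.
Augment Well→P5→P2→M4→Ref: bottleneck 6, flow now 12.
Augment Well→M3→P2→M4→Ref: bottleneck 5, flow now 17.
No augmenting path remains; maximum flow = 17.
By max-flow min-cut, the minimum cut capacity equals the max flow.
In the residual graph, reachable from Well: {Well, P3, P5, M3, P2, P1, M4}.
Min-cut edges: P2→M1 (2), P1→M1 (4), M4→Ref (11); capacity 2 + 4 + 11 = 17.

17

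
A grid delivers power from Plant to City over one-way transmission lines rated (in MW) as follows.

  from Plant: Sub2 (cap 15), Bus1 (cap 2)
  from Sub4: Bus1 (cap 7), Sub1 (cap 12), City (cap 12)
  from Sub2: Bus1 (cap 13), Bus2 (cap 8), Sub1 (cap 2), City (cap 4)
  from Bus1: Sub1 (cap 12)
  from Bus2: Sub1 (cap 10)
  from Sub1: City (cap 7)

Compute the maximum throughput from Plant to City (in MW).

Augment Plant→Sub2→City: bottleneck 4, flow now 4.
Augment Plant→Sub2→Sub1→City: bottleneck 2, flow now 6.
Augment Plant→Bus1→Sub1→City: bottleneck 2, flow now 8.
Augment Plant→Sub2→Bus1→Sub1→City: bottleneck 3, flow now 11.
No augmenting path remains; maximum flow = 11.
In the residual graph, reachable from Plant: {Plant, Sub2, Bus1, Bus2, Sub1}.
Min-cut edges: Sub2→City (4), Sub1→City (7); capacity 4 + 7 = 11.
This cut is saturated, so no flow can exceed 11.

11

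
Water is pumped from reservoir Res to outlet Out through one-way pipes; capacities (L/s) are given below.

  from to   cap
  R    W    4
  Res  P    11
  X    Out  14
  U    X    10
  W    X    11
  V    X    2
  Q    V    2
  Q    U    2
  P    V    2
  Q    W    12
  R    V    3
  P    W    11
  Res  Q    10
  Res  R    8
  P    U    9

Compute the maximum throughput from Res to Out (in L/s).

14

Augment Res→P→U→X→Out: bottleneck 9, flow now 9.
Augment Res→P→V→X→Out: bottleneck 2, flow now 11.
Augment Res→Q→U→X→Out: bottleneck 1, flow now 12.
Augment Res→Q→W→X→Out: bottleneck 2, flow now 14.
No augmenting path remains; maximum flow = 14.
In the residual graph, reachable from Res: {Res, P, Q, R, U, V, W, X}.
Min-cut edges: X→Out (14); capacity 14 = 14.
This cut is saturated, so no flow can exceed 14.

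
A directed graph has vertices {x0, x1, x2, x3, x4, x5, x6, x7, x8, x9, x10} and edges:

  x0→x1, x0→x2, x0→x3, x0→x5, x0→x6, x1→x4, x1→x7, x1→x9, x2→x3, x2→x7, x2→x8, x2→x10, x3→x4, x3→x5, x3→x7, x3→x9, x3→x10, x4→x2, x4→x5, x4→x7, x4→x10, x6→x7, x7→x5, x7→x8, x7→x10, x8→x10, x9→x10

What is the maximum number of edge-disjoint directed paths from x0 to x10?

4

Assign every edge capacity 1; by Menger, the answer equals the max flow.
Path x0→x2→x10 (+1); total 1.
Path x0→x3→x10 (+1); total 2.
Path x0→x1→x4→x10 (+1); total 3.
Path x0→x6→x7→x10 (+1); total 4.
No residual x0→x10 path; max flow = 4.
Certifying cut of size 4: {x0→x1, x0→x2, x0→x3, x0→x6}.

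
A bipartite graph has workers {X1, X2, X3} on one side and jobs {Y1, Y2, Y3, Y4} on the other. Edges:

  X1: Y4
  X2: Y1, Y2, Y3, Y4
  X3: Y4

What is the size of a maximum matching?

2

Unit-capacity flow: source→left, listed edges, right→sink; max matching = max flow.
Augmenting path X1→Y4 (+1); matched 1.
Augmenting path X2→Y1 (+1); matched 2.
No augmenting path remains; maximum matching = 2.
König certificate: {X2, Y4} is a vertex cover of size 2 (every listed pair touches it), so no matching can be larger.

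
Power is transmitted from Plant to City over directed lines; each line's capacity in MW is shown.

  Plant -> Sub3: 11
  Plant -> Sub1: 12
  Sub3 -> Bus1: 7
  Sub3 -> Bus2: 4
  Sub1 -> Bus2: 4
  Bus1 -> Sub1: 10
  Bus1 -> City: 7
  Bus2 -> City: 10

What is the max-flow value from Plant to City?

15

Augment Plant→Sub3→Bus1→City: bottleneck 7, flow now 7.
Augment Plant→Sub3→Bus2→City: bottleneck 4, flow now 11.
Augment Plant→Sub1→Bus2→City: bottleneck 4, flow now 15.
No augmenting path remains; maximum flow = 15.
In the residual graph, reachable from Plant: {Plant, Sub1}.
Min-cut edges: Plant→Sub3 (11), Sub1→Bus2 (4); capacity 11 + 4 = 15.
This cut is saturated, so no flow can exceed 15.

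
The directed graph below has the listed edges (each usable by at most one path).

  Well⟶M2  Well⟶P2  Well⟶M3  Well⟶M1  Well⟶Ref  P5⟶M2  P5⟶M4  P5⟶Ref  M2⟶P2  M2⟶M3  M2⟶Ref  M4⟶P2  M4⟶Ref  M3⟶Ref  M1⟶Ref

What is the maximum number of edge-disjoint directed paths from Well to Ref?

Assign every edge capacity 1; by Menger, the answer equals the max flow.
Path Well→Ref (+1); total 1.
Path Well→M2→Ref (+1); total 2.
Path Well→M3→Ref (+1); total 3.
Path Well→M1→Ref (+1); total 4.
No residual Well→Ref path; max flow = 4.
Certifying cut of size 4: {Well→M1, Well→M2, Well→M3, Well→Ref}.

4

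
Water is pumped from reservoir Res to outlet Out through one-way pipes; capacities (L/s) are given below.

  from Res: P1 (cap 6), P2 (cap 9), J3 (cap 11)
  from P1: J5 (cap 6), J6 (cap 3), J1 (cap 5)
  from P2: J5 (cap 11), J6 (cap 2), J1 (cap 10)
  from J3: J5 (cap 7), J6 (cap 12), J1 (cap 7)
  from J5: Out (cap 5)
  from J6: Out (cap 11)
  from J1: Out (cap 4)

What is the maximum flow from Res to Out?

Augment Res→P1→J5→Out: bottleneck 5, flow now 5.
Augment Res→P1→J6→Out: bottleneck 1, flow now 6.
Augment Res→P2→J6→Out: bottleneck 2, flow now 8.
Augment Res→P2→J1→Out: bottleneck 4, flow now 12.
Augment Res→J3→J6→Out: bottleneck 8, flow now 20.
No augmenting path remains; maximum flow = 20.
In the residual graph, reachable from Res: {Res, P1, P2, J3, J5, J6, J1}.
Min-cut edges: J5→Out (5), J6→Out (11), J1→Out (4); capacity 5 + 11 + 4 = 20.
This cut is saturated, so no flow can exceed 20.

20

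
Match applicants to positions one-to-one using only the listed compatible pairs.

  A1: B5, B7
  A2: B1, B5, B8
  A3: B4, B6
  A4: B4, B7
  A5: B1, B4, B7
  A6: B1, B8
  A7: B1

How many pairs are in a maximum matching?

6

Unit-capacity flow: source→left, listed edges, right→sink; max matching = max flow.
Augmenting path A1→B5 (+1); matched 1.
Augmenting path A2→B1 (+1); matched 2.
Augmenting path A3→B4 (+1); matched 3.
Augmenting path A4→B7 (+1); matched 4.
Augmenting path A6→B8 (+1); matched 5.
Augmenting path A5→B4→A3→B6 (+1); matched 6.
No augmenting path remains; maximum matching = 6.
König certificate: {A3, B1, B4, B5, B7, B8} is a vertex cover of size 6 (every listed pair touches it), so no matching can be larger.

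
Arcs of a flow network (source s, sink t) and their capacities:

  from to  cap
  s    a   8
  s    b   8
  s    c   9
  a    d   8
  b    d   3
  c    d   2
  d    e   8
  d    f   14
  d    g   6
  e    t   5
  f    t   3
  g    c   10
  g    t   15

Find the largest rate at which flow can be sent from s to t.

13

Augment s→a→d→e→t: bottleneck 5, flow now 5.
Augment s→a→d→f→t: bottleneck 3, flow now 8.
Augment s→b→d→g→t: bottleneck 3, flow now 11.
Augment s→c→d→g→t: bottleneck 2, flow now 13.
No augmenting path remains; maximum flow = 13.
In the residual graph, reachable from s: {s, b, c}.
Min-cut edges: s→a (8), b→d (3), c→d (2); capacity 8 + 3 + 2 = 13.
This cut is saturated, so no flow can exceed 13.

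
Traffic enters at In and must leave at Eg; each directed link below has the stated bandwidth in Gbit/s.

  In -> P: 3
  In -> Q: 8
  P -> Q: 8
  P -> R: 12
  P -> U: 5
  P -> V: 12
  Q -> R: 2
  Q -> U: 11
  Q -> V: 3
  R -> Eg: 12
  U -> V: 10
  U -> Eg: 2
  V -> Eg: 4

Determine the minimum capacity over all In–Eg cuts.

11

Augment In→P→R→Eg: bottleneck 3, flow now 3.
Augment In→Q→R→Eg: bottleneck 2, flow now 5.
Augment In→Q→U→Eg: bottleneck 2, flow now 7.
Augment In→Q→V→Eg: bottleneck 3, flow now 10.
Augment In→Q→U→V→Eg: bottleneck 1, flow now 11.
No augmenting path remains; maximum flow = 11.
By max-flow min-cut, the minimum cut capacity equals the max flow.
In the residual graph, reachable from In: {In}.
Min-cut edges: In→P (3), In→Q (8); capacity 3 + 8 = 11.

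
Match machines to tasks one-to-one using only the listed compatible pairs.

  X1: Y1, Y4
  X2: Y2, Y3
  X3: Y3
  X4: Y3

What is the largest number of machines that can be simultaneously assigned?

Unit-capacity flow: source→left, listed edges, right→sink; max matching = max flow.
Augmenting path X1→Y1 (+1); matched 1.
Augmenting path X2→Y2 (+1); matched 2.
Augmenting path X3→Y3 (+1); matched 3.
No augmenting path remains; maximum matching = 3.
König certificate: {X1, X2, Y3} is a vertex cover of size 3 (every listed pair touches it), so no matching can be larger.

3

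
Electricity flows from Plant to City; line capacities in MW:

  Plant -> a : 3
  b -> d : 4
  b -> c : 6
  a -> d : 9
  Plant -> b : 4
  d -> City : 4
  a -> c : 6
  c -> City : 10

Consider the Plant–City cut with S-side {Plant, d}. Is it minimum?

Given cut capacity: 3 + 4 + 4 = 11.
Augment Plant→a→c→City: bottleneck 3, flow now 3.
Augment Plant→b→c→City: bottleneck 4, flow now 7.
No augmenting path remains; maximum flow = 7.
In the residual graph, reachable from Plant: {Plant}.
Min-cut edges: Plant→a (3), Plant→b (4); capacity 3 + 4 = 7.
Cut capacity 11 exceeds the max flow 7, so it is not minimum.

No — its capacity is 11, but the minimum cut has capacity 7.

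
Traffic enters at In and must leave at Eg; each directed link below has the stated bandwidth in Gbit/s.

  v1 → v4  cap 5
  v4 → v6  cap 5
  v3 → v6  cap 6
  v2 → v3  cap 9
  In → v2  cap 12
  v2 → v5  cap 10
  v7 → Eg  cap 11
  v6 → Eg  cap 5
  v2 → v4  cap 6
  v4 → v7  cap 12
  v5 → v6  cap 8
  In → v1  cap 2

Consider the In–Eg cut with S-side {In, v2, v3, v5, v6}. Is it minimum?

Yes — it is a minimum cut (capacity 13).

Given cut capacity: 2 + 6 + 5 = 13.
Augment In→v1→v4→v6→Eg: bottleneck 2, flow now 2.
Augment In→v2→v3→v6→Eg: bottleneck 3, flow now 5.
Augment In→v2→v4→v7→Eg: bottleneck 6, flow now 11.
Augment In→v2→v3→v6→v4→v7→Eg: bottleneck 2, flow now 13. (uses reverse residual edge)
No augmenting path remains; maximum flow = 13.
Cut capacity 13 equals the max flow, so it is a minimum cut.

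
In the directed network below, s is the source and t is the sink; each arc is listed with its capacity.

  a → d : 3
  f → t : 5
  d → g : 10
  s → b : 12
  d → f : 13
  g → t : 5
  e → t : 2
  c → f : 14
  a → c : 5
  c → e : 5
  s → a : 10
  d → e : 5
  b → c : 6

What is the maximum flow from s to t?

10

Augment s→a→c→e→t: bottleneck 2, flow now 2.
Augment s→a→c→f→t: bottleneck 3, flow now 5.
Augment s→a→d→f→t: bottleneck 2, flow now 7.
Augment s→a→d→g→t: bottleneck 1, flow now 8.
Augment s→b→c→f→d→g→t: bottleneck 2, flow now 10. (uses reverse residual edge)
No augmenting path remains; maximum flow = 10.
In the residual graph, reachable from s: {s, a, b, c, e, f}.
Min-cut edges: a→d (3), e→t (2), f→t (5); capacity 3 + 2 + 5 = 10.
This cut is saturated, so no flow can exceed 10.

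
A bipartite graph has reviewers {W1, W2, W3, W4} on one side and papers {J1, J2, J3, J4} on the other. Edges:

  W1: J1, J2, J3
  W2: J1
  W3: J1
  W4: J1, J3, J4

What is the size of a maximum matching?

3

Unit-capacity flow: source→left, listed edges, right→sink; max matching = max flow.
Augmenting path W1→J1 (+1); matched 1.
Augmenting path W4→J3 (+1); matched 2.
Augmenting path W2→J1→W1→J2 (+1); matched 3.
No augmenting path remains; maximum matching = 3.
König certificate: {W1, W4, J1} is a vertex cover of size 3 (every listed pair touches it), so no matching can be larger.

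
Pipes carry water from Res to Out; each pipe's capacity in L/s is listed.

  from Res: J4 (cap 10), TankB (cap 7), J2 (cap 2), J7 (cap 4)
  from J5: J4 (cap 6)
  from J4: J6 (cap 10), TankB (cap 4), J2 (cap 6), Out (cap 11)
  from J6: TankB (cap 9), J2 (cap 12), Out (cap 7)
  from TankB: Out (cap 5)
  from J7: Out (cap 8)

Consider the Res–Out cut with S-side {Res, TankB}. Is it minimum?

No — its capacity is 21, but the minimum cut has capacity 19.

Given cut capacity: 10 + 2 + 4 + 5 = 21.
Augment Res→J4→Out: bottleneck 10, flow now 10.
Augment Res→TankB→Out: bottleneck 5, flow now 15.
Augment Res→J7→Out: bottleneck 4, flow now 19.
No augmenting path remains; maximum flow = 19.
In the residual graph, reachable from Res: {Res, TankB, J2}.
Min-cut edges: Res→J4 (10), Res→J7 (4), TankB→Out (5); capacity 10 + 4 + 5 = 19.
Cut capacity 21 exceeds the max flow 19, so it is not minimum.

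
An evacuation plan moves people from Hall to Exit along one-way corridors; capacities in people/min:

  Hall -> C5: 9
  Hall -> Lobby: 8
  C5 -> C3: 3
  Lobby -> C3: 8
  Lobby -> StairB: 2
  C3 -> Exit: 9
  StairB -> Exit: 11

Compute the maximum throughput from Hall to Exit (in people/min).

11

Augment Hall→C5→C3→Exit: bottleneck 3, flow now 3.
Augment Hall→Lobby→C3→Exit: bottleneck 6, flow now 9.
Augment Hall→Lobby→StairB→Exit: bottleneck 2, flow now 11.
No augmenting path remains; maximum flow = 11.
In the residual graph, reachable from Hall: {Hall, C5}.
Min-cut edges: Hall→Lobby (8), C5→C3 (3); capacity 8 + 3 = 11.
This cut is saturated, so no flow can exceed 11.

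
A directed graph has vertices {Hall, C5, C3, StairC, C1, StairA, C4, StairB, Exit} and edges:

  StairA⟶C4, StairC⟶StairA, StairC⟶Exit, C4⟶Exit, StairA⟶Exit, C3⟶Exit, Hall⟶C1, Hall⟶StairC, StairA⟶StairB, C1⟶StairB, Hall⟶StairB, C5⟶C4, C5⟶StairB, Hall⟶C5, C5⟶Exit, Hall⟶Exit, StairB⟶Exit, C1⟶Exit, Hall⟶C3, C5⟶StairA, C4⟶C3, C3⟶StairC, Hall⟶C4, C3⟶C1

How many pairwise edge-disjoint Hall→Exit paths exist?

7

Assign every edge capacity 1; by Menger, the answer equals the max flow.
Path Hall→Exit (+1); total 1.
Path Hall→C5→Exit (+1); total 2.
Path Hall→C3→Exit (+1); total 3.
Path Hall→StairC→Exit (+1); total 4.
Path Hall→C1→Exit (+1); total 5.
Path Hall→C4→Exit (+1); total 6.
Path Hall→StairB→Exit (+1); total 7.
No residual Hall→Exit path; max flow = 7.
Certifying cut of size 7: {Hall→C1, Hall→C3, Hall→C4, Hall→C5, Hall→Exit, Hall→StairB, Hall→StairC}.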